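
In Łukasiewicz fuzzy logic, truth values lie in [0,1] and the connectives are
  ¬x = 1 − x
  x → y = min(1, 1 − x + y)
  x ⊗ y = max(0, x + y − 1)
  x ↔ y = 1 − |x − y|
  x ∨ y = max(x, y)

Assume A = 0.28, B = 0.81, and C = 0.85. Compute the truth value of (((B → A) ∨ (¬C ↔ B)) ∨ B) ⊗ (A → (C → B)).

B → A = min(1, 1 − 0.81 + 0.28) = min(1, 0.47) = 0.47
¬C = 1 − 0.85 = 0.15
¬C ↔ B = 1 − |0.15 − 0.81| = 1 − 0.66 = 0.34
(B → A) ∨ (¬C ↔ B) = max(0.47, 0.34) = 0.47
((B → A) ∨ (¬C ↔ B)) ∨ B = max(0.47, 0.81) = 0.81
C → B = min(1, 1 − 0.85 + 0.81) = min(1, 0.96) = 0.96
A → (C → B) = min(1, 1 − 0.28 + 0.96) = min(1, 1.68) = 1.00
(((B → A) ∨ (¬C ↔ B)) ∨ B) ⊗ (A → (C → B)) = max(0, 0.81 + 1.00 − 1) = max(0, 0.81) = 0.81

0.81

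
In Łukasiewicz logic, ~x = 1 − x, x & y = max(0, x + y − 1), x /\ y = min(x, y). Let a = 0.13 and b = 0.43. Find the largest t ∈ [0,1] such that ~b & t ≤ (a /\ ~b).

0.56

~b = 1 − 0.43 = 0.57
So the left factor is ~b = 0.57.
a /\ ~b = min(0.13, 0.57) = 0.13
So the right-hand bound is a /\ ~b = 0.13.
The residuum of the Łukasiewicz t-norm gives the supremum: min(1, 1 − 0.57 + 0.13).
1 − 0.57 + 0.13 = 0.56, so t = min(1, 0.56) = 0.56.
Check: 0.57 & 0.56 = max(0, 0.13) = 0.13 ≤ 0.13.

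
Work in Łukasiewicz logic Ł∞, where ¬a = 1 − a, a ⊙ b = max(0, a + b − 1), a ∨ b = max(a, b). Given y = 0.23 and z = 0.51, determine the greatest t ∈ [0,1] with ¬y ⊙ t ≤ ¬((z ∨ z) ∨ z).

¬y = 1 − 0.23 = 0.77
So the left factor is ¬y = 0.77.
z ∨ z = max(0.51, 0.51) = 0.51
(z ∨ z) ∨ z = max(0.51, 0.51) = 0.51
¬((z ∨ z) ∨ z) = 1 − 0.51 = 0.49
So the right-hand bound is ¬((z ∨ z) ∨ z) = 0.49.
The residuum of the Łukasiewicz t-norm gives the supremum: min(1, 1 − 0.77 + 0.49).
1 − 0.77 + 0.49 = 0.72, so t = min(1, 0.72) = 0.72.
Check: 0.77 ⊙ 0.72 = max(0, 0.49) = 0.49 ≤ 0.49.

0.72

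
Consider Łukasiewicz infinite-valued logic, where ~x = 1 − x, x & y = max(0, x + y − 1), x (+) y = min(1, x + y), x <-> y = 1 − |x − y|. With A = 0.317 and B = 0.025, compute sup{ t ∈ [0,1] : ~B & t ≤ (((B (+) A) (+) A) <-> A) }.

0.683

~B = 1 − 0.025 = 0.975
So the left factor is ~B = 0.975.
B (+) A = min(1, 0.025 + 0.317) = min(1, 0.342) = 0.342
(B (+) A) (+) A = min(1, 0.342 + 0.317) = min(1, 0.659) = 0.659
((B (+) A) (+) A) <-> A = 1 − |0.659 − 0.317| = 1 − 0.342 = 0.658
So the right-hand bound is ((B (+) A) (+) A) <-> A = 0.658.
The residuum of the Łukasiewicz t-norm gives the supremum: min(1, 1 − 0.975 + 0.658).
1 − 0.975 + 0.658 = 0.683, so t = min(1, 0.683) = 0.683.
Check: 0.975 & 0.683 = max(0, 0.658) = 0.658 ≤ 0.658.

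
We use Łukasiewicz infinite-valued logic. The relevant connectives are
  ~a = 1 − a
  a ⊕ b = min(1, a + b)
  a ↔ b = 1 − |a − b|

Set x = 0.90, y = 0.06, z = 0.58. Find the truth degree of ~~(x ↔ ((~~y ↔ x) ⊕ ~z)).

0.68

~y = 1 − 0.06 = 0.94
~~y = 1 − 0.94 = 0.06
~~y ↔ x = 1 − |0.06 − 0.90| = 1 − 0.84 = 0.16
~z = 1 − 0.58 = 0.42
(~~y ↔ x) ⊕ ~z = min(1, 0.16 + 0.42) = min(1, 0.58) = 0.58
x ↔ ((~~y ↔ x) ⊕ ~z) = 1 − |0.90 − 0.58| = 1 − 0.32 = 0.68
~(x ↔ ((~~y ↔ x) ⊕ ~z)) = 1 − 0.68 = 0.32
~~(x ↔ ((~~y ↔ x) ⊕ ~z)) = 1 − 0.32 = 0.68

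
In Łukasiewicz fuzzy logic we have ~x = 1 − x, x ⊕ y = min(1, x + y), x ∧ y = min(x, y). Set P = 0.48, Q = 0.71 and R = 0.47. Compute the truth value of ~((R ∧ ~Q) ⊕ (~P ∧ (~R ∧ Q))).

~Q = 1 − 0.71 = 0.29
R ∧ ~Q = min(0.47, 0.29) = 0.29
~P = 1 − 0.48 = 0.52
~R = 1 − 0.47 = 0.53
~R ∧ Q = min(0.53, 0.71) = 0.53
~P ∧ (~R ∧ Q) = min(0.52, 0.53) = 0.52
(R ∧ ~Q) ⊕ (~P ∧ (~R ∧ Q)) = min(1, 0.29 + 0.52) = min(1, 0.81) = 0.81
~((R ∧ ~Q) ⊕ (~P ∧ (~R ∧ Q))) = 1 − 0.81 = 0.19

0.19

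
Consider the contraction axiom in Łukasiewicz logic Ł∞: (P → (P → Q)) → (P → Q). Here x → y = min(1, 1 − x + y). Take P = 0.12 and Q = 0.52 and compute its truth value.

1.00

P → Q = min(1, 1 − 0.12 + 0.52) = min(1, 1.40) = 1.00
P → (P → Q) = min(1, 1 − 0.12 + 1.00) = min(1, 1.88) = 1.00
(P → (P → Q)) → (P → Q) = min(1, 1 − 1.00 + 1.00) = min(1, 1.00) = 1.00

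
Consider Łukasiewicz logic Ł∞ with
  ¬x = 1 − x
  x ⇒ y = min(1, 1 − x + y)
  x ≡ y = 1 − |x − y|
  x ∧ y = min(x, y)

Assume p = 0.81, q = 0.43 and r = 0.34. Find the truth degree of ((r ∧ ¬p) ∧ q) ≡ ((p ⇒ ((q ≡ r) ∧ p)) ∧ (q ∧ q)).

0.76

¬p = 1 − 0.81 = 0.19
r ∧ ¬p = min(0.34, 0.19) = 0.19
(r ∧ ¬p) ∧ q = min(0.19, 0.43) = 0.19
q ≡ r = 1 − |0.43 − 0.34| = 1 − 0.09 = 0.91
(q ≡ r) ∧ p = min(0.91, 0.81) = 0.81
p ⇒ ((q ≡ r) ∧ p) = min(1, 1 − 0.81 + 0.81) = min(1, 1.00) = 1.00
q ∧ q = min(0.43, 0.43) = 0.43
(p ⇒ ((q ≡ r) ∧ p)) ∧ (q ∧ q) = min(1.00, 0.43) = 0.43
((r ∧ ¬p) ∧ q) ≡ ((p ⇒ ((q ≡ r) ∧ p)) ∧ (q ∧ q)) = 1 − |0.19 − 0.43| = 1 − 0.24 = 0.76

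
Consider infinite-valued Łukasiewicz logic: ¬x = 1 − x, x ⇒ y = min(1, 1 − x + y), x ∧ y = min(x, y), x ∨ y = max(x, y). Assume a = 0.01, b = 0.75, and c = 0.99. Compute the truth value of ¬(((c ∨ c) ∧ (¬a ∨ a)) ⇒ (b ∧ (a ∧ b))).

0.98

c ∨ c = max(0.99, 0.99) = 0.99
¬a = 1 − 0.01 = 0.99
¬a ∨ a = max(0.99, 0.01) = 0.99
(c ∨ c) ∧ (¬a ∨ a) = min(0.99, 0.99) = 0.99
a ∧ b = min(0.01, 0.75) = 0.01
b ∧ (a ∧ b) = min(0.75, 0.01) = 0.01
((c ∨ c) ∧ (¬a ∨ a)) ⇒ (b ∧ (a ∧ b)) = min(1, 1 − 0.99 + 0.01) = min(1, 0.02) = 0.02
¬(((c ∨ c) ∧ (¬a ∨ a)) ⇒ (b ∧ (a ∧ b))) = 1 − 0.02 = 0.98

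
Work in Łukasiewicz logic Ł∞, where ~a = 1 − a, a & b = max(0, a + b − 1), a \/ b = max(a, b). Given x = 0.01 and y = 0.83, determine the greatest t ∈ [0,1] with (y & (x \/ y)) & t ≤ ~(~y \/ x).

1.00

x \/ y = max(0.01, 0.83) = 0.83
y & (x \/ y) = max(0, 0.83 + 0.83 − 1) = max(0, 0.66) = 0.66
So the left factor is y & (x \/ y) = 0.66.
~y = 1 − 0.83 = 0.17
~y \/ x = max(0.17, 0.01) = 0.17
~(~y \/ x) = 1 − 0.17 = 0.83
So the right-hand bound is ~(~y \/ x) = 0.83.
The residuum of the Łukasiewicz t-norm gives the supremum: min(1, 1 − 0.66 + 0.83).
1 − 0.66 + 0.83 = 1.17, so t = min(1, 1.17) = 1.00.
Check: 0.66 & 1.00 = max(0, 0.66) = 0.66 ≤ 0.83.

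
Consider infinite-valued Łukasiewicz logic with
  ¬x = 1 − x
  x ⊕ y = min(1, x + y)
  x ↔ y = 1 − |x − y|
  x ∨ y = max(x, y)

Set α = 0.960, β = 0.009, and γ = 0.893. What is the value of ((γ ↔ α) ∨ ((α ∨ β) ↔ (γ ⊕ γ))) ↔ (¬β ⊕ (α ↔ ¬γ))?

γ ↔ α = 1 − |0.893 − 0.960| = 1 − 0.067 = 0.933
α ∨ β = max(0.960, 0.009) = 0.960
γ ⊕ γ = min(1, 0.893 + 0.893) = min(1, 1.786) = 1.000
(α ∨ β) ↔ (γ ⊕ γ) = 1 − |0.960 − 1.000| = 1 − 0.040 = 0.960
(γ ↔ α) ∨ ((α ∨ β) ↔ (γ ⊕ γ)) = max(0.933, 0.960) = 0.960
¬β = 1 − 0.009 = 0.991
¬γ = 1 − 0.893 = 0.107
α ↔ ¬γ = 1 − |0.960 − 0.107| = 1 − 0.853 = 0.147
¬β ⊕ (α ↔ ¬γ) = min(1, 0.991 + 0.147) = min(1, 1.138) = 1.000
((γ ↔ α) ∨ ((α ∨ β) ↔ (γ ⊕ γ))) ↔ (¬β ⊕ (α ↔ ¬γ)) = 1 − |0.960 − 1.000| = 1 − 0.040 = 0.960

0.960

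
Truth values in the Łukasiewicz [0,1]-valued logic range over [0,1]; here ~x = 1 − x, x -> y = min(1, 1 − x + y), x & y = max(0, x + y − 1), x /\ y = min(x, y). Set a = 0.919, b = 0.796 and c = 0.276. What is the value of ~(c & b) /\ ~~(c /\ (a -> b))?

c & b = max(0, 0.276 + 0.796 − 1) = max(0, 0.072) = 0.072
~(c & b) = 1 − 0.072 = 0.928
a -> b = min(1, 1 − 0.919 + 0.796) = min(1, 0.877) = 0.877
c /\ (a -> b) = min(0.276, 0.877) = 0.276
~(c /\ (a -> b)) = 1 − 0.276 = 0.724
~~(c /\ (a -> b)) = 1 − 0.724 = 0.276
~(c & b) /\ ~~(c /\ (a -> b)) = min(0.928, 0.276) = 0.276

0.276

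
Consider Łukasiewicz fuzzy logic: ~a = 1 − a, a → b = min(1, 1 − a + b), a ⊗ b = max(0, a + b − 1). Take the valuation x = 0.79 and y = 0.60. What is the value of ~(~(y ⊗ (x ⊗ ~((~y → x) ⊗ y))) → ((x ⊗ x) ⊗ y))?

~y = 1 − 0.60 = 0.40
~y → x = min(1, 1 − 0.40 + 0.79) = min(1, 1.39) = 1.00
(~y → x) ⊗ y = max(0, 1.00 + 0.60 − 1) = max(0, 0.60) = 0.60
~((~y → x) ⊗ y) = 1 − 0.60 = 0.40
x ⊗ ~((~y → x) ⊗ y) = max(0, 0.79 + 0.40 − 1) = max(0, 0.19) = 0.19
y ⊗ (x ⊗ ~((~y → x) ⊗ y)) = max(0, 0.60 + 0.19 − 1) = max(0, -0.21) = 0.00
~(y ⊗ (x ⊗ ~((~y → x) ⊗ y))) = 1 − 0.00 = 1.00
x ⊗ x = max(0, 0.79 + 0.79 − 1) = max(0, 0.58) = 0.58
(x ⊗ x) ⊗ y = max(0, 0.58 + 0.60 − 1) = max(0, 0.18) = 0.18
~(y ⊗ (x ⊗ ~((~y → x) ⊗ y))) → ((x ⊗ x) ⊗ y) = min(1, 1 − 1.00 + 0.18) = min(1, 0.18) = 0.18
~(~(y ⊗ (x ⊗ ~((~y → x) ⊗ y))) → ((x ⊗ x) ⊗ y)) = 1 − 0.18 = 0.82

0.82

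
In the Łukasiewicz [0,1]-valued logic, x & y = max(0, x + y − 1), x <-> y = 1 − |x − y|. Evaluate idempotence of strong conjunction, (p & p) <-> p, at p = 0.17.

0.83

p & p = max(0, 0.17 + 0.17 − 1) = max(0, -0.66) = 0.00
(p & p) <-> p = 1 − |0.00 − 0.17| = 1 − 0.17 = 0.83
(The value 0.83 < 1 shows this instance is not satisfied; fails in Ł∞ since a ⊗ a = max(0, 2a−1) ≠ a in general.)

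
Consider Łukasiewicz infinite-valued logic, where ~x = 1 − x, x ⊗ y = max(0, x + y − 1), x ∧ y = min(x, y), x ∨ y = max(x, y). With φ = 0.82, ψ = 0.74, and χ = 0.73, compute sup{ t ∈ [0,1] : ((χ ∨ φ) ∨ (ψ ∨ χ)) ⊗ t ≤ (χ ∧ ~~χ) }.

χ ∨ φ = max(0.73, 0.82) = 0.82
ψ ∨ χ = max(0.74, 0.73) = 0.74
(χ ∨ φ) ∨ (ψ ∨ χ) = max(0.82, 0.74) = 0.82
So the left factor is (χ ∨ φ) ∨ (ψ ∨ χ) = 0.82.
~χ = 1 − 0.73 = 0.27
~~χ = 1 − 0.27 = 0.73
χ ∧ ~~χ = min(0.73, 0.73) = 0.73
So the right-hand bound is χ ∧ ~~χ = 0.73.
The residuum of the Łukasiewicz t-norm gives the supremum: min(1, 1 − 0.82 + 0.73).
1 − 0.82 + 0.73 = 0.91, so t = min(1, 0.91) = 0.91.
Check: 0.82 ⊗ 0.91 = max(0, 0.73) = 0.73 ≤ 0.73.

0.91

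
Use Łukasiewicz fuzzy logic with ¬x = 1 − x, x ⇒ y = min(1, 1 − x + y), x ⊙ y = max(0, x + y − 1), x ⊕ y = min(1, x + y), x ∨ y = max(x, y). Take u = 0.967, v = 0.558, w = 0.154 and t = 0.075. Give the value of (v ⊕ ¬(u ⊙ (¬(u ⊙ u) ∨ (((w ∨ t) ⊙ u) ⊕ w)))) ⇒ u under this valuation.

0.967

u ⊙ u = max(0, 0.967 + 0.967 − 1) = max(0, 0.934) = 0.934
¬(u ⊙ u) = 1 − 0.934 = 0.066
w ∨ t = max(0.154, 0.075) = 0.154
(w ∨ t) ⊙ u = max(0, 0.154 + 0.967 − 1) = max(0, 0.121) = 0.121
((w ∨ t) ⊙ u) ⊕ w = min(1, 0.121 + 0.154) = min(1, 0.275) = 0.275
¬(u ⊙ u) ∨ (((w ∨ t) ⊙ u) ⊕ w) = max(0.066, 0.275) = 0.275
u ⊙ (¬(u ⊙ u) ∨ (((w ∨ t) ⊙ u) ⊕ w)) = max(0, 0.967 + 0.275 − 1) = max(0, 0.242) = 0.242
¬(u ⊙ (¬(u ⊙ u) ∨ (((w ∨ t) ⊙ u) ⊕ w))) = 1 − 0.242 = 0.758
v ⊕ ¬(u ⊙ (¬(u ⊙ u) ∨ (((w ∨ t) ⊙ u) ⊕ w))) = min(1, 0.558 + 0.758) = min(1, 1.316) = 1.000
(v ⊕ ¬(u ⊙ (¬(u ⊙ u) ∨ (((w ∨ t) ⊙ u) ⊕ w)))) ⇒ u = min(1, 1 − 1.000 + 0.967) = min(1, 0.967) = 0.967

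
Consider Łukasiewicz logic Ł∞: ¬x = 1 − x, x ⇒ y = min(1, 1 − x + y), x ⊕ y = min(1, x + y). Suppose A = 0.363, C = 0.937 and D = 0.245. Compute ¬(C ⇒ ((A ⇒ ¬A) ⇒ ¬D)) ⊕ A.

¬A = 1 − 0.363 = 0.637
A ⇒ ¬A = min(1, 1 − 0.363 + 0.637) = min(1, 1.274) = 1.000
¬D = 1 − 0.245 = 0.755
(A ⇒ ¬A) ⇒ ¬D = min(1, 1 − 1.000 + 0.755) = min(1, 0.755) = 0.755
C ⇒ ((A ⇒ ¬A) ⇒ ¬D) = min(1, 1 − 0.937 + 0.755) = min(1, 0.818) = 0.818
¬(C ⇒ ((A ⇒ ¬A) ⇒ ¬D)) = 1 − 0.818 = 0.182
¬(C ⇒ ((A ⇒ ¬A) ⇒ ¬D)) ⊕ A = min(1, 0.182 + 0.363) = min(1, 0.545) = 0.545

0.545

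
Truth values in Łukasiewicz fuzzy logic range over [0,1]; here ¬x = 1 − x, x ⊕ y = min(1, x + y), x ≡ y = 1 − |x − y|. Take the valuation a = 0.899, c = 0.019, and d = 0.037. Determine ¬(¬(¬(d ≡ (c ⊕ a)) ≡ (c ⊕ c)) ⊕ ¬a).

0.056

c ⊕ a = min(1, 0.019 + 0.899) = min(1, 0.918) = 0.918
d ≡ (c ⊕ a) = 1 − |0.037 − 0.918| = 1 − 0.881 = 0.119
¬(d ≡ (c ⊕ a)) = 1 − 0.119 = 0.881
c ⊕ c = min(1, 0.019 + 0.019) = min(1, 0.038) = 0.038
¬(d ≡ (c ⊕ a)) ≡ (c ⊕ c) = 1 − |0.881 − 0.038| = 1 − 0.843 = 0.157
¬(¬(d ≡ (c ⊕ a)) ≡ (c ⊕ c)) = 1 − 0.157 = 0.843
¬a = 1 − 0.899 = 0.101
¬(¬(d ≡ (c ⊕ a)) ≡ (c ⊕ c)) ⊕ ¬a = min(1, 0.843 + 0.101) = min(1, 0.944) = 0.944
¬(¬(¬(d ≡ (c ⊕ a)) ≡ (c ⊕ c)) ⊕ ¬a) = 1 − 0.944 = 0.056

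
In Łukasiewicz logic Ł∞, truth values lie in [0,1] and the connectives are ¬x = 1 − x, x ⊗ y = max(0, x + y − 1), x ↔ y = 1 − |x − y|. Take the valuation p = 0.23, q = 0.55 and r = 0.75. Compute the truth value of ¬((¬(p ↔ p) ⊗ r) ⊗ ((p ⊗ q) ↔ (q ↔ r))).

p ↔ p = 1 − |0.23 − 0.23| = 1 − 0.00 = 1.00
¬(p ↔ p) = 1 − 1.00 = 0.00
¬(p ↔ p) ⊗ r = max(0, 0.00 + 0.75 − 1) = max(0, -0.25) = 0.00
p ⊗ q = max(0, 0.23 + 0.55 − 1) = max(0, -0.22) = 0.00
q ↔ r = 1 − |0.55 − 0.75| = 1 − 0.20 = 0.80
(p ⊗ q) ↔ (q ↔ r) = 1 − |0.00 − 0.80| = 1 − 0.80 = 0.20
(¬(p ↔ p) ⊗ r) ⊗ ((p ⊗ q) ↔ (q ↔ r)) = max(0, 0.00 + 0.20 − 1) = max(0, -0.80) = 0.00
¬((¬(p ↔ p) ⊗ r) ⊗ ((p ⊗ q) ↔ (q ↔ r))) = 1 − 0.00 = 1.00

1.00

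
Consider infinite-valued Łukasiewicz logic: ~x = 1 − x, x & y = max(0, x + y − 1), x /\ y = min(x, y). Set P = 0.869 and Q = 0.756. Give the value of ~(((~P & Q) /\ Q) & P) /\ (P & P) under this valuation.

0.738

~P = 1 − 0.869 = 0.131
~P & Q = max(0, 0.131 + 0.756 − 1) = max(0, -0.113) = 0.000
(~P & Q) /\ Q = min(0.000, 0.756) = 0.000
((~P & Q) /\ Q) & P = max(0, 0.000 + 0.869 − 1) = max(0, -0.131) = 0.000
~(((~P & Q) /\ Q) & P) = 1 − 0.000 = 1.000
P & P = max(0, 0.869 + 0.869 − 1) = max(0, 0.738) = 0.738
~(((~P & Q) /\ Q) & P) /\ (P & P) = min(1.000, 0.738) = 0.738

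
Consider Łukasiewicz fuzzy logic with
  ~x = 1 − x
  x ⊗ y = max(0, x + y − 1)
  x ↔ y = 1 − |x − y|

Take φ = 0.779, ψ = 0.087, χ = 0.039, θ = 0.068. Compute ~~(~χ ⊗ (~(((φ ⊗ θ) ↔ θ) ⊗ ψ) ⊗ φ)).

~χ = 1 − 0.039 = 0.961
φ ⊗ θ = max(0, 0.779 + 0.068 − 1) = max(0, -0.153) = 0.000
(φ ⊗ θ) ↔ θ = 1 − |0.000 − 0.068| = 1 − 0.068 = 0.932
((φ ⊗ θ) ↔ θ) ⊗ ψ = max(0, 0.932 + 0.087 − 1) = max(0, 0.019) = 0.019
~(((φ ⊗ θ) ↔ θ) ⊗ ψ) = 1 − 0.019 = 0.981
~(((φ ⊗ θ) ↔ θ) ⊗ ψ) ⊗ φ = max(0, 0.981 + 0.779 − 1) = max(0, 0.760) = 0.760
~χ ⊗ (~(((φ ⊗ θ) ↔ θ) ⊗ ψ) ⊗ φ) = max(0, 0.961 + 0.760 − 1) = max(0, 0.721) = 0.721
~(~χ ⊗ (~(((φ ⊗ θ) ↔ θ) ⊗ ψ) ⊗ φ)) = 1 − 0.721 = 0.279
~~(~χ ⊗ (~(((φ ⊗ θ) ↔ θ) ⊗ ψ) ⊗ φ)) = 1 − 0.279 = 0.721

0.721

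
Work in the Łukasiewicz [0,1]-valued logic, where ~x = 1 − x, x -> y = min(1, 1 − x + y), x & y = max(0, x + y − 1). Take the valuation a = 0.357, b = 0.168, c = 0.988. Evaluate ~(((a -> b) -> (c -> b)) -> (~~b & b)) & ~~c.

0.357

a -> b = min(1, 1 − 0.357 + 0.168) = min(1, 0.811) = 0.811
c -> b = min(1, 1 − 0.988 + 0.168) = min(1, 0.180) = 0.180
(a -> b) -> (c -> b) = min(1, 1 − 0.811 + 0.180) = min(1, 0.369) = 0.369
~b = 1 − 0.168 = 0.832
~~b = 1 − 0.832 = 0.168
~~b & b = max(0, 0.168 + 0.168 − 1) = max(0, -0.664) = 0.000
((a -> b) -> (c -> b)) -> (~~b & b) = min(1, 1 − 0.369 + 0.000) = min(1, 0.631) = 0.631
~(((a -> b) -> (c -> b)) -> (~~b & b)) = 1 − 0.631 = 0.369
~c = 1 − 0.988 = 0.012
~~c = 1 − 0.012 = 0.988
~(((a -> b) -> (c -> b)) -> (~~b & b)) & ~~c = max(0, 0.369 + 0.988 − 1) = max(0, 0.357) = 0.357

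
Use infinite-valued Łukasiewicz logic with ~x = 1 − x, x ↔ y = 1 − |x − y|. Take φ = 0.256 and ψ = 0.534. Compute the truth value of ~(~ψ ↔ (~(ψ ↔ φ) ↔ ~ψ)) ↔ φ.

0.910

~ψ = 1 − 0.534 = 0.466
ψ ↔ φ = 1 − |0.534 − 0.256| = 1 − 0.278 = 0.722
~(ψ ↔ φ) = 1 − 0.722 = 0.278
~(ψ ↔ φ) ↔ ~ψ = 1 − |0.278 − 0.466| = 1 − 0.188 = 0.812
~ψ ↔ (~(ψ ↔ φ) ↔ ~ψ) = 1 − |0.466 − 0.812| = 1 − 0.346 = 0.654
~(~ψ ↔ (~(ψ ↔ φ) ↔ ~ψ)) = 1 − 0.654 = 0.346
~(~ψ ↔ (~(ψ ↔ φ) ↔ ~ψ)) ↔ φ = 1 − |0.346 − 0.256| = 1 − 0.090 = 0.910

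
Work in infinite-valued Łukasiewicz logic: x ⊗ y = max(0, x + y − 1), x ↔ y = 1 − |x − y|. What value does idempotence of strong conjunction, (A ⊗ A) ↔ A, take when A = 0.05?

A ⊗ A = max(0, 0.05 + 0.05 − 1) = max(0, -0.90) = 0.00
(A ⊗ A) ↔ A = 1 − |0.00 − 0.05| = 1 − 0.05 = 0.95
(The value 0.95 < 1 shows this instance is not satisfied; fails in Ł∞ since a ⊗ a = max(0, 2a−1) ≠ a in general.)

0.95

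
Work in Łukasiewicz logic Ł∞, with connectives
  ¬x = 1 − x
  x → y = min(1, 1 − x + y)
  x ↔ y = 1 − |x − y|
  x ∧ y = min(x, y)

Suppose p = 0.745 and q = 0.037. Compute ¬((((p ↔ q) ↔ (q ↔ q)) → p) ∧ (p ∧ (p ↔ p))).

0.255

p ↔ q = 1 − |0.745 − 0.037| = 1 − 0.708 = 0.292
q ↔ q = 1 − |0.037 − 0.037| = 1 − 0.000 = 1.000
(p ↔ q) ↔ (q ↔ q) = 1 − |0.292 − 1.000| = 1 − 0.708 = 0.292
((p ↔ q) ↔ (q ↔ q)) → p = min(1, 1 − 0.292 + 0.745) = min(1, 1.453) = 1.000
p ↔ p = 1 − |0.745 − 0.745| = 1 − 0.000 = 1.000
p ∧ (p ↔ p) = min(0.745, 1.000) = 0.745
(((p ↔ q) ↔ (q ↔ q)) → p) ∧ (p ∧ (p ↔ p)) = min(1.000, 0.745) = 0.745
¬((((p ↔ q) ↔ (q ↔ q)) → p) ∧ (p ∧ (p ↔ p))) = 1 − 0.745 = 0.255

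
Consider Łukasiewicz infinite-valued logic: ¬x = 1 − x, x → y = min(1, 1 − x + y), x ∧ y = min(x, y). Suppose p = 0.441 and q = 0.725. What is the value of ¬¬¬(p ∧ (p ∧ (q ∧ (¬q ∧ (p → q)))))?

0.725

¬q = 1 − 0.725 = 0.275
p → q = min(1, 1 − 0.441 + 0.725) = min(1, 1.284) = 1.000
¬q ∧ (p → q) = min(0.275, 1.000) = 0.275
q ∧ (¬q ∧ (p → q)) = min(0.725, 0.275) = 0.275
p ∧ (q ∧ (¬q ∧ (p → q))) = min(0.441, 0.275) = 0.275
p ∧ (p ∧ (q ∧ (¬q ∧ (p → q)))) = min(0.441, 0.275) = 0.275
¬(p ∧ (p ∧ (q ∧ (¬q ∧ (p → q))))) = 1 − 0.275 = 0.725
¬¬(p ∧ (p ∧ (q ∧ (¬q ∧ (p → q))))) = 1 − 0.725 = 0.275
¬¬¬(p ∧ (p ∧ (q ∧ (¬q ∧ (p → q))))) = 1 − 0.275 = 0.725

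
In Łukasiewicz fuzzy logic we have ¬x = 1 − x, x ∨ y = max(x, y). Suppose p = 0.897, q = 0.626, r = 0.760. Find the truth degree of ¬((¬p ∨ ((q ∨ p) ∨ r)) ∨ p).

0.103

¬p = 1 − 0.897 = 0.103
q ∨ p = max(0.626, 0.897) = 0.897
(q ∨ p) ∨ r = max(0.897, 0.760) = 0.897
¬p ∨ ((q ∨ p) ∨ r) = max(0.103, 0.897) = 0.897
(¬p ∨ ((q ∨ p) ∨ r)) ∨ p = max(0.897, 0.897) = 0.897
¬((¬p ∨ ((q ∨ p) ∨ r)) ∨ p) = 1 − 0.897 = 0.103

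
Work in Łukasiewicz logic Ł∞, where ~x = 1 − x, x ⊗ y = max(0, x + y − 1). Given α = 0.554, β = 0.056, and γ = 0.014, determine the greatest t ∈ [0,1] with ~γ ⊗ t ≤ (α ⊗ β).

0.014

~γ = 1 − 0.014 = 0.986
So the left factor is ~γ = 0.986.
α ⊗ β = max(0, 0.554 + 0.056 − 1) = max(0, -0.390) = 0.000
So the right-hand bound is α ⊗ β = 0.000.
The residuum of the Łukasiewicz t-norm gives the supremum: min(1, 1 − 0.986 + 0.000).
1 − 0.986 + 0.000 = 0.014, so t = min(1, 0.014) = 0.014.
Check: 0.986 ⊗ 0.014 = max(0, 0.000) = 0.000 ≤ 0.000.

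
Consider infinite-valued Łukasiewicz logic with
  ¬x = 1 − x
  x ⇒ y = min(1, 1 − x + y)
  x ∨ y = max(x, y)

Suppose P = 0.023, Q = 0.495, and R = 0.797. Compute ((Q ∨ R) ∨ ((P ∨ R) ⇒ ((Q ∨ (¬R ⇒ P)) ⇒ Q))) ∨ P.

Q ∨ R = max(0.495, 0.797) = 0.797
P ∨ R = max(0.023, 0.797) = 0.797
¬R = 1 − 0.797 = 0.203
¬R ⇒ P = min(1, 1 − 0.203 + 0.023) = min(1, 0.820) = 0.820
Q ∨ (¬R ⇒ P) = max(0.495, 0.820) = 0.820
(Q ∨ (¬R ⇒ P)) ⇒ Q = min(1, 1 − 0.820 + 0.495) = min(1, 0.675) = 0.675
(P ∨ R) ⇒ ((Q ∨ (¬R ⇒ P)) ⇒ Q) = min(1, 1 − 0.797 + 0.675) = min(1, 0.878) = 0.878
(Q ∨ R) ∨ ((P ∨ R) ⇒ ((Q ∨ (¬R ⇒ P)) ⇒ Q)) = max(0.797, 0.878) = 0.878
((Q ∨ R) ∨ ((P ∨ R) ⇒ ((Q ∨ (¬R ⇒ P)) ⇒ Q))) ∨ P = max(0.878, 0.023) = 0.878

0.878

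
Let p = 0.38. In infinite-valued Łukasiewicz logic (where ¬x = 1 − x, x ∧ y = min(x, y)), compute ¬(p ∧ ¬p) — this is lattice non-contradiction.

¬p = 1 − 0.38 = 0.62
p ∧ ¬p = min(0.38, 0.62) = 0.38
¬(p ∧ ¬p) = 1 − 0.38 = 0.62
(The value 0.62 < 1 shows this instance is not satisfied; not a Ł∞-tautology — its value is 1 − min(a, 1−a).)

0.62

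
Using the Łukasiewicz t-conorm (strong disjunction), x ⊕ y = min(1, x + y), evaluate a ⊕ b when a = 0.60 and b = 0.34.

a ⊕ b = min(1, 0.60 + 0.34) = min(1, 0.94) = 0.94
For comparison, the Gödel t-conorm max(x, y) would give 0.60.

0.94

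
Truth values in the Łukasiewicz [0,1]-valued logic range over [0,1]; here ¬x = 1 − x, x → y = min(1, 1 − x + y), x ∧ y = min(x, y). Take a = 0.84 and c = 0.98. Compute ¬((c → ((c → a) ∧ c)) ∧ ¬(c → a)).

c → a = min(1, 1 − 0.98 + 0.84) = min(1, 0.86) = 0.86
(c → a) ∧ c = min(0.86, 0.98) = 0.86
c → ((c → a) ∧ c) = min(1, 1 − 0.98 + 0.86) = min(1, 0.88) = 0.88
¬(c → a) = 1 − 0.86 = 0.14
(c → ((c → a) ∧ c)) ∧ ¬(c → a) = min(0.88, 0.14) = 0.14
¬((c → ((c → a) ∧ c)) ∧ ¬(c → a)) = 1 − 0.14 = 0.86

0.86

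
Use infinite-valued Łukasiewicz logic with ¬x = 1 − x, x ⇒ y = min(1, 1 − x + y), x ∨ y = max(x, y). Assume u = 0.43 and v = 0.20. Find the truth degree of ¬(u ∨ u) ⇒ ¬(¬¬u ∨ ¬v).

0.63

u ∨ u = max(0.43, 0.43) = 0.43
¬(u ∨ u) = 1 − 0.43 = 0.57
¬u = 1 − 0.43 = 0.57
¬¬u = 1 − 0.57 = 0.43
¬v = 1 − 0.20 = 0.80
¬¬u ∨ ¬v = max(0.43, 0.80) = 0.80
¬(¬¬u ∨ ¬v) = 1 − 0.80 = 0.20
¬(u ∨ u) ⇒ ¬(¬¬u ∨ ¬v) = min(1, 1 − 0.57 + 0.20) = min(1, 0.63) = 0.63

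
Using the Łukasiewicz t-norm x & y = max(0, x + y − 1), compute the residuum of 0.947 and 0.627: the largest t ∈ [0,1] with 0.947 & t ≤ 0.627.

0.680

The residuum of the Łukasiewicz t-norm gives the supremum: min(1, 1 − 0.947 + 0.627).
1 − 0.947 + 0.627 = 0.680, so t = min(1, 0.680) = 0.680.
Check: 0.947 & 0.680 = max(0, 0.627) = 0.627 ≤ 0.627.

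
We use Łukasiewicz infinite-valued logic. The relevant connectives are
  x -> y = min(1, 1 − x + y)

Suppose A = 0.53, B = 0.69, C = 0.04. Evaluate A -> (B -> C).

B -> C = min(1, 1 − 0.69 + 0.04) = min(1, 0.35) = 0.35
A -> (B -> C) = min(1, 1 − 0.53 + 0.35) = min(1, 0.82) = 0.82

0.82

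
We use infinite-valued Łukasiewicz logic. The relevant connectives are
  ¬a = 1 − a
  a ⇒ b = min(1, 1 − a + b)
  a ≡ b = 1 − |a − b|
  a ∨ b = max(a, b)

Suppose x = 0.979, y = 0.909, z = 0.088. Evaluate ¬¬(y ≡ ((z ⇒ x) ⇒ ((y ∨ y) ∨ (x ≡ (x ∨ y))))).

z ⇒ x = min(1, 1 − 0.088 + 0.979) = min(1, 1.891) = 1.000
y ∨ y = max(0.909, 0.909) = 0.909
x ∨ y = max(0.979, 0.909) = 0.979
x ≡ (x ∨ y) = 1 − |0.979 − 0.979| = 1 − 0.000 = 1.000
(y ∨ y) ∨ (x ≡ (x ∨ y)) = max(0.909, 1.000) = 1.000
(z ⇒ x) ⇒ ((y ∨ y) ∨ (x ≡ (x ∨ y))) = min(1, 1 − 1.000 + 1.000) = min(1, 1.000) = 1.000
y ≡ ((z ⇒ x) ⇒ ((y ∨ y) ∨ (x ≡ (x ∨ y)))) = 1 − |0.909 − 1.000| = 1 − 0.091 = 0.909
¬(y ≡ ((z ⇒ x) ⇒ ((y ∨ y) ∨ (x ≡ (x ∨ y))))) = 1 − 0.909 = 0.091
¬¬(y ≡ ((z ⇒ x) ⇒ ((y ∨ y) ∨ (x ≡ (x ∨ y))))) = 1 − 0.091 = 0.909

0.909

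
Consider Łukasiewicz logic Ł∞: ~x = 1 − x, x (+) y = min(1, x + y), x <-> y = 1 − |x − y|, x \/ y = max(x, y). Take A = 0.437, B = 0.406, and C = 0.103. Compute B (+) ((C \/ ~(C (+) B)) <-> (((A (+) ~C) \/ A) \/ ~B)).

0.897

C (+) B = min(1, 0.103 + 0.406) = min(1, 0.509) = 0.509
~(C (+) B) = 1 − 0.509 = 0.491
C \/ ~(C (+) B) = max(0.103, 0.491) = 0.491
~C = 1 − 0.103 = 0.897
A (+) ~C = min(1, 0.437 + 0.897) = min(1, 1.334) = 1.000
(A (+) ~C) \/ A = max(1.000, 0.437) = 1.000
~B = 1 − 0.406 = 0.594
((A (+) ~C) \/ A) \/ ~B = max(1.000, 0.594) = 1.000
(C \/ ~(C (+) B)) <-> (((A (+) ~C) \/ A) \/ ~B) = 1 − |0.491 − 1.000| = 1 − 0.509 = 0.491
B (+) ((C \/ ~(C (+) B)) <-> (((A (+) ~C) \/ A) \/ ~B)) = min(1, 0.406 + 0.491) = min(1, 0.897) = 0.897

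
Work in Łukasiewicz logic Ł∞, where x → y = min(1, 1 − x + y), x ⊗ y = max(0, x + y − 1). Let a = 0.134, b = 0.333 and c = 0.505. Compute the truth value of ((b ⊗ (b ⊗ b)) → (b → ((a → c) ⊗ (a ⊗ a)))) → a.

0.134

b ⊗ b = max(0, 0.333 + 0.333 − 1) = max(0, -0.334) = 0.000
b ⊗ (b ⊗ b) = max(0, 0.333 + 0.000 − 1) = max(0, -0.667) = 0.000
a → c = min(1, 1 − 0.134 + 0.505) = min(1, 1.371) = 1.000
a ⊗ a = max(0, 0.134 + 0.134 − 1) = max(0, -0.732) = 0.000
(a → c) ⊗ (a ⊗ a) = max(0, 1.000 + 0.000 − 1) = max(0, 0.000) = 0.000
b → ((a → c) ⊗ (a ⊗ a)) = min(1, 1 − 0.333 + 0.000) = min(1, 0.667) = 0.667
(b ⊗ (b ⊗ b)) → (b → ((a → c) ⊗ (a ⊗ a))) = min(1, 1 − 0.000 + 0.667) = min(1, 1.667) = 1.000
((b ⊗ (b ⊗ b)) → (b → ((a → c) ⊗ (a ⊗ a)))) → a = min(1, 1 − 1.000 + 0.134) = min(1, 0.134) = 0.134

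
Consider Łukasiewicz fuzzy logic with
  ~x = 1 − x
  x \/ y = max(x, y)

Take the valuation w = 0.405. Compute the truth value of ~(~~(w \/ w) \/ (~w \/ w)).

0.405

w \/ w = max(0.405, 0.405) = 0.405
~(w \/ w) = 1 − 0.405 = 0.595
~~(w \/ w) = 1 − 0.595 = 0.405
~w = 1 − 0.405 = 0.595
~w \/ w = max(0.595, 0.405) = 0.595
~~(w \/ w) \/ (~w \/ w) = max(0.405, 0.595) = 0.595
~(~~(w \/ w) \/ (~w \/ w)) = 1 − 0.595 = 0.405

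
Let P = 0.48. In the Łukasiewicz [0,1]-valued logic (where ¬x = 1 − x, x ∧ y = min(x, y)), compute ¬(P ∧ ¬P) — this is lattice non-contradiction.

0.52

¬P = 1 − 0.48 = 0.52
P ∧ ¬P = min(0.48, 0.52) = 0.48
¬(P ∧ ¬P) = 1 − 0.48 = 0.52
(The value 0.52 < 1 shows this instance is not satisfied; not a Ł∞-tautology — its value is 1 − min(a, 1−a).)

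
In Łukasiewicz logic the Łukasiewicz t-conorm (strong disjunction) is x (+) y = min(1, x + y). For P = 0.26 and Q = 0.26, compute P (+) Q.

0.52

P (+) Q = min(1, 0.26 + 0.26) = min(1, 0.52) = 0.52
For comparison, the Gödel t-conorm max(x, y) would give 0.26.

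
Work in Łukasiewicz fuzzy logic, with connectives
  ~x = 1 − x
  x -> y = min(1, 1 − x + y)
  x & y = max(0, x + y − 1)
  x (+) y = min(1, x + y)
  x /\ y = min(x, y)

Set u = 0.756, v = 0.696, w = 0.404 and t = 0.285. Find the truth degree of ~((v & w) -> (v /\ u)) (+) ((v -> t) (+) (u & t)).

v & w = max(0, 0.696 + 0.404 − 1) = max(0, 0.100) = 0.100
v /\ u = min(0.696, 0.756) = 0.696
(v & w) -> (v /\ u) = min(1, 1 − 0.100 + 0.696) = min(1, 1.596) = 1.000
~((v & w) -> (v /\ u)) = 1 − 1.000 = 0.000
v -> t = min(1, 1 − 0.696 + 0.285) = min(1, 0.589) = 0.589
u & t = max(0, 0.756 + 0.285 − 1) = max(0, 0.041) = 0.041
(v -> t) (+) (u & t) = min(1, 0.589 + 0.041) = min(1, 0.630) = 0.630
~((v & w) -> (v /\ u)) (+) ((v -> t) (+) (u & t)) = min(1, 0.000 + 0.630) = min(1, 0.630) = 0.630

0.630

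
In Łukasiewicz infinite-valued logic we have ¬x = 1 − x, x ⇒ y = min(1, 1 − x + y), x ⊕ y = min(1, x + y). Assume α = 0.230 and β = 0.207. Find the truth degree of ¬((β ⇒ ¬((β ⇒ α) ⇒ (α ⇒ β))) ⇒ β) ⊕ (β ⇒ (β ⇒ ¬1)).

β ⇒ α = min(1, 1 − 0.207 + 0.230) = min(1, 1.023) = 1.000
α ⇒ β = min(1, 1 − 0.230 + 0.207) = min(1, 0.977) = 0.977
(β ⇒ α) ⇒ (α ⇒ β) = min(1, 1 − 1.000 + 0.977) = min(1, 0.977) = 0.977
¬((β ⇒ α) ⇒ (α ⇒ β)) = 1 − 0.977 = 0.023
β ⇒ ¬((β ⇒ α) ⇒ (α ⇒ β)) = min(1, 1 − 0.207 + 0.023) = min(1, 0.816) = 0.816
(β ⇒ ¬((β ⇒ α) ⇒ (α ⇒ β))) ⇒ β = min(1, 1 − 0.816 + 0.207) = min(1, 0.391) = 0.391
¬((β ⇒ ¬((β ⇒ α) ⇒ (α ⇒ β))) ⇒ β) = 1 − 0.391 = 0.609
¬1 = 1 − 1.000 = 0.000
β ⇒ ¬1 = min(1, 1 − 0.207 + 0.000) = min(1, 0.793) = 0.793
β ⇒ (β ⇒ ¬1) = min(1, 1 − 0.207 + 0.793) = min(1, 1.586) = 1.000
¬((β ⇒ ¬((β ⇒ α) ⇒ (α ⇒ β))) ⇒ β) ⊕ (β ⇒ (β ⇒ ¬1)) = min(1, 0.609 + 1.000) = min(1, 1.609) = 1.000

1.000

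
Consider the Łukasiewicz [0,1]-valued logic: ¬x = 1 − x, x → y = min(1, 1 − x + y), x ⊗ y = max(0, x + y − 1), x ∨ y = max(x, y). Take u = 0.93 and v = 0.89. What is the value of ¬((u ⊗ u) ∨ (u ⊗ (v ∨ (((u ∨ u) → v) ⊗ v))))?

u ⊗ u = max(0, 0.93 + 0.93 − 1) = max(0, 0.86) = 0.86
u ∨ u = max(0.93, 0.93) = 0.93
(u ∨ u) → v = min(1, 1 − 0.93 + 0.89) = min(1, 0.96) = 0.96
((u ∨ u) → v) ⊗ v = max(0, 0.96 + 0.89 − 1) = max(0, 0.85) = 0.85
v ∨ (((u ∨ u) → v) ⊗ v) = max(0.89, 0.85) = 0.89
u ⊗ (v ∨ (((u ∨ u) → v) ⊗ v)) = max(0, 0.93 + 0.89 − 1) = max(0, 0.82) = 0.82
(u ⊗ u) ∨ (u ⊗ (v ∨ (((u ∨ u) → v) ⊗ v))) = max(0.86, 0.82) = 0.86
¬((u ⊗ u) ∨ (u ⊗ (v ∨ (((u ∨ u) → v) ⊗ v)))) = 1 − 0.86 = 0.14

0.14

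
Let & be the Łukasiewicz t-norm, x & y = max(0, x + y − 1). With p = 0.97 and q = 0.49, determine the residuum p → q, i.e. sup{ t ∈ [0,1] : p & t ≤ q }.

0.52

The residuum of the Łukasiewicz t-norm gives the supremum: min(1, 1 − 0.97 + 0.49).
1 − 0.97 + 0.49 = 0.52, so t = min(1, 0.52) = 0.52.
Check: 0.97 & 0.52 = max(0, 0.49) = 0.49 ≤ 0.49.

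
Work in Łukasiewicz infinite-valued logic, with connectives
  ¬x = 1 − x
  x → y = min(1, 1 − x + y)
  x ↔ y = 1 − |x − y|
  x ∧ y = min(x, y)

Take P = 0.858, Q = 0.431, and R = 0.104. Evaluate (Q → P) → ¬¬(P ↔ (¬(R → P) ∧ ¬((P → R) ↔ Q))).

Q → P = min(1, 1 − 0.431 + 0.858) = min(1, 1.427) = 1.000
R → P = min(1, 1 − 0.104 + 0.858) = min(1, 1.754) = 1.000
¬(R → P) = 1 − 1.000 = 0.000
P → R = min(1, 1 − 0.858 + 0.104) = min(1, 0.246) = 0.246
(P → R) ↔ Q = 1 − |0.246 − 0.431| = 1 − 0.185 = 0.815
¬((P → R) ↔ Q) = 1 − 0.815 = 0.185
¬(R → P) ∧ ¬((P → R) ↔ Q) = min(0.000, 0.185) = 0.000
P ↔ (¬(R → P) ∧ ¬((P → R) ↔ Q)) = 1 − |0.858 − 0.000| = 1 − 0.858 = 0.142
¬(P ↔ (¬(R → P) ∧ ¬((P → R) ↔ Q))) = 1 − 0.142 = 0.858
¬¬(P ↔ (¬(R → P) ∧ ¬((P → R) ↔ Q))) = 1 − 0.858 = 0.142
(Q → P) → ¬¬(P ↔ (¬(R → P) ∧ ¬((P → R) ↔ Q))) = min(1, 1 − 1.000 + 0.142) = min(1, 0.142) = 0.142

0.142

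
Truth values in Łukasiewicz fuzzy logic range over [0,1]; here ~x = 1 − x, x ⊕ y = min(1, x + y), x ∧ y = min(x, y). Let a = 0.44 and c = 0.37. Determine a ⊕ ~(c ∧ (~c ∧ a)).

~c = 1 − 0.37 = 0.63
~c ∧ a = min(0.63, 0.44) = 0.44
c ∧ (~c ∧ a) = min(0.37, 0.44) = 0.37
~(c ∧ (~c ∧ a)) = 1 − 0.37 = 0.63
a ⊕ ~(c ∧ (~c ∧ a)) = min(1, 0.44 + 0.63) = min(1, 1.07) = 1.00

1.00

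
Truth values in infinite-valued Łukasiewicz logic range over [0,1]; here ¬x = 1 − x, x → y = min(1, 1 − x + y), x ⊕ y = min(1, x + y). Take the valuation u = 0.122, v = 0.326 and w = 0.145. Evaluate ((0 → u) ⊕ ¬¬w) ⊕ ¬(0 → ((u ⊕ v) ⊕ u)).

0 → u = min(1, 1 − 0.000 + 0.122) = min(1, 1.122) = 1.000
¬w = 1 − 0.145 = 0.855
¬¬w = 1 − 0.855 = 0.145
(0 → u) ⊕ ¬¬w = min(1, 1.000 + 0.145) = min(1, 1.145) = 1.000
u ⊕ v = min(1, 0.122 + 0.326) = min(1, 0.448) = 0.448
(u ⊕ v) ⊕ u = min(1, 0.448 + 0.122) = min(1, 0.570) = 0.570
0 → ((u ⊕ v) ⊕ u) = min(1, 1 − 0.000 + 0.570) = min(1, 1.570) = 1.000
¬(0 → ((u ⊕ v) ⊕ u)) = 1 − 1.000 = 0.000
((0 → u) ⊕ ¬¬w) ⊕ ¬(0 → ((u ⊕ v) ⊕ u)) = min(1, 1.000 + 0.000) = min(1, 1.000) = 1.000

1.000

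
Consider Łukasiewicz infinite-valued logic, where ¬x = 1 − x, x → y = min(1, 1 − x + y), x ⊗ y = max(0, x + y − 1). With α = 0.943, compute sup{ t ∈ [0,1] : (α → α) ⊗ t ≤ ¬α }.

α → α = min(1, 1 − 0.943 + 0.943) = min(1, 1.000) = 1.000
So the left factor is α → α = 1.000.
¬α = 1 − 0.943 = 0.057
So the right-hand bound is ¬α = 0.057.
The residuum of the Łukasiewicz t-norm gives the supremum: min(1, 1 − 1.000 + 0.057).
1 − 1.000 + 0.057 = 0.057, so t = min(1, 0.057) = 0.057.
Check: 1.000 ⊗ 0.057 = max(0, 0.057) = 0.057 ≤ 0.057.

0.057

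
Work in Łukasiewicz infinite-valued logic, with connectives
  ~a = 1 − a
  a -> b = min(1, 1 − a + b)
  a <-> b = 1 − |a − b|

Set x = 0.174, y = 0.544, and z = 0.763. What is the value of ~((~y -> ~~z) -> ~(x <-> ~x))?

~y = 1 − 0.544 = 0.456
~z = 1 − 0.763 = 0.237
~~z = 1 − 0.237 = 0.763
~y -> ~~z = min(1, 1 − 0.456 + 0.763) = min(1, 1.307) = 1.000
~x = 1 − 0.174 = 0.826
x <-> ~x = 1 − |0.174 − 0.826| = 1 − 0.652 = 0.348
~(x <-> ~x) = 1 − 0.348 = 0.652
(~y -> ~~z) -> ~(x <-> ~x) = min(1, 1 − 1.000 + 0.652) = min(1, 0.652) = 0.652
~((~y -> ~~z) -> ~(x <-> ~x)) = 1 − 0.652 = 0.348

0.348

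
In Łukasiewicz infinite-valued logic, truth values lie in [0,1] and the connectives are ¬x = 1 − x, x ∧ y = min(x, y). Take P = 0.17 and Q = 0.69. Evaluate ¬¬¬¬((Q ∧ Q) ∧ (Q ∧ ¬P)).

Q ∧ Q = min(0.69, 0.69) = 0.69
¬P = 1 − 0.17 = 0.83
Q ∧ ¬P = min(0.69, 0.83) = 0.69
(Q ∧ Q) ∧ (Q ∧ ¬P) = min(0.69, 0.69) = 0.69
¬((Q ∧ Q) ∧ (Q ∧ ¬P)) = 1 − 0.69 = 0.31
¬¬((Q ∧ Q) ∧ (Q ∧ ¬P)) = 1 − 0.31 = 0.69
¬¬¬((Q ∧ Q) ∧ (Q ∧ ¬P)) = 1 − 0.69 = 0.31
¬¬¬¬((Q ∧ Q) ∧ (Q ∧ ¬P)) = 1 − 0.31 = 0.69

0.69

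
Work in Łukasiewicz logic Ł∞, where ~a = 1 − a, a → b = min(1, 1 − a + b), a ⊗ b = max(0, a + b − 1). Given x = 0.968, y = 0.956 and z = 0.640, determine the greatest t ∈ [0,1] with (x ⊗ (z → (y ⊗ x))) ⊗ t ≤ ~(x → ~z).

y ⊗ x = max(0, 0.956 + 0.968 − 1) = max(0, 0.924) = 0.924
z → (y ⊗ x) = min(1, 1 − 0.640 + 0.924) = min(1, 1.284) = 1.000
x ⊗ (z → (y ⊗ x)) = max(0, 0.968 + 1.000 − 1) = max(0, 0.968) = 0.968
So the left factor is x ⊗ (z → (y ⊗ x)) = 0.968.
~z = 1 − 0.640 = 0.360
x → ~z = min(1, 1 − 0.968 + 0.360) = min(1, 0.392) = 0.392
~(x → ~z) = 1 − 0.392 = 0.608
So the right-hand bound is ~(x → ~z) = 0.608.
The residuum of the Łukasiewicz t-norm gives the supremum: min(1, 1 − 0.968 + 0.608).
1 − 0.968 + 0.608 = 0.640, so t = min(1, 0.640) = 0.640.
Check: 0.968 ⊗ 0.640 = max(0, 0.608) = 0.608 ≤ 0.608.

0.640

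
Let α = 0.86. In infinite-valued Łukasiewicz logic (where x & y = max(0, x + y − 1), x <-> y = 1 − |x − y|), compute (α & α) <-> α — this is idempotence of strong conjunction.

α & α = max(0, 0.86 + 0.86 − 1) = max(0, 0.72) = 0.72
(α & α) <-> α = 1 − |0.72 − 0.86| = 1 − 0.14 = 0.86
(The value 0.86 < 1 shows this instance is not satisfied; fails in Ł∞ since a ⊗ a = max(0, 2a−1) ≠ a in general.)

0.86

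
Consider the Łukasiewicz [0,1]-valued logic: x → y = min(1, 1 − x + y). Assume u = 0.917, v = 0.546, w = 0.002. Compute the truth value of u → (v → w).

0.539

v → w = min(1, 1 − 0.546 + 0.002) = min(1, 0.456) = 0.456
u → (v → w) = min(1, 1 − 0.917 + 0.456) = min(1, 0.539) = 0.539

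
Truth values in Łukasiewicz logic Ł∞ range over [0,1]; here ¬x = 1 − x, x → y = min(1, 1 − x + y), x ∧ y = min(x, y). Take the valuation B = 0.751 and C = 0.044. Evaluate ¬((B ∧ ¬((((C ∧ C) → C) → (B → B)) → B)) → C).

0.205

C ∧ C = min(0.044, 0.044) = 0.044
(C ∧ C) → C = min(1, 1 − 0.044 + 0.044) = min(1, 1.000) = 1.000
B → B = min(1, 1 − 0.751 + 0.751) = min(1, 1.000) = 1.000
((C ∧ C) → C) → (B → B) = min(1, 1 − 1.000 + 1.000) = min(1, 1.000) = 1.000
(((C ∧ C) → C) → (B → B)) → B = min(1, 1 − 1.000 + 0.751) = min(1, 0.751) = 0.751
¬((((C ∧ C) → C) → (B → B)) → B) = 1 − 0.751 = 0.249
B ∧ ¬((((C ∧ C) → C) → (B → B)) → B) = min(0.751, 0.249) = 0.249
(B ∧ ¬((((C ∧ C) → C) → (B → B)) → B)) → C = min(1, 1 − 0.249 + 0.044) = min(1, 0.795) = 0.795
¬((B ∧ ¬((((C ∧ C) → C) → (B → B)) → B)) → C) = 1 − 0.795 = 0.205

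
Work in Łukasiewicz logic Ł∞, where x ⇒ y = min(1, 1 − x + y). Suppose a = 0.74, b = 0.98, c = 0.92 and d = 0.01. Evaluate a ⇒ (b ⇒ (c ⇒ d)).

0.37

c ⇒ d = min(1, 1 − 0.92 + 0.01) = min(1, 0.09) = 0.09
b ⇒ (c ⇒ d) = min(1, 1 − 0.98 + 0.09) = min(1, 0.11) = 0.11
a ⇒ (b ⇒ (c ⇒ d)) = min(1, 1 − 0.74 + 0.11) = min(1, 0.37) = 0.37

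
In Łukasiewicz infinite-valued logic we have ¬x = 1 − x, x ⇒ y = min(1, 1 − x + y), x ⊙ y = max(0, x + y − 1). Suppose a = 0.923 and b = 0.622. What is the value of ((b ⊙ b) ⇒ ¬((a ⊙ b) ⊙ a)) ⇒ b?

b ⊙ b = max(0, 0.622 + 0.622 − 1) = max(0, 0.244) = 0.244
a ⊙ b = max(0, 0.923 + 0.622 − 1) = max(0, 0.545) = 0.545
(a ⊙ b) ⊙ a = max(0, 0.545 + 0.923 − 1) = max(0, 0.468) = 0.468
¬((a ⊙ b) ⊙ a) = 1 − 0.468 = 0.532
(b ⊙ b) ⇒ ¬((a ⊙ b) ⊙ a) = min(1, 1 − 0.244 + 0.532) = min(1, 1.288) = 1.000
((b ⊙ b) ⇒ ¬((a ⊙ b) ⊙ a)) ⇒ b = min(1, 1 − 1.000 + 0.622) = min(1, 0.622) = 0.622

0.622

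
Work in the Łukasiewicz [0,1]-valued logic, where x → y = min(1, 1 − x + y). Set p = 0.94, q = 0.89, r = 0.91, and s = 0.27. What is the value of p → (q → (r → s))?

0.53

r → s = min(1, 1 − 0.91 + 0.27) = min(1, 0.36) = 0.36
q → (r → s) = min(1, 1 − 0.89 + 0.36) = min(1, 0.47) = 0.47
p → (q → (r → s)) = min(1, 1 − 0.94 + 0.47) = min(1, 0.53) = 0.53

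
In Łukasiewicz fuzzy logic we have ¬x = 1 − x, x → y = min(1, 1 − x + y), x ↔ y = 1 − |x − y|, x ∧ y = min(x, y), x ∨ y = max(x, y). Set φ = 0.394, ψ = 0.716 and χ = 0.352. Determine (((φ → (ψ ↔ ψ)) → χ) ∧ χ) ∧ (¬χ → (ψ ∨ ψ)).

ψ ↔ ψ = 1 − |0.716 − 0.716| = 1 − 0.000 = 1.000
φ → (ψ ↔ ψ) = min(1, 1 − 0.394 + 1.000) = min(1, 1.606) = 1.000
(φ → (ψ ↔ ψ)) → χ = min(1, 1 − 1.000 + 0.352) = min(1, 0.352) = 0.352
((φ → (ψ ↔ ψ)) → χ) ∧ χ = min(0.352, 0.352) = 0.352
¬χ = 1 − 0.352 = 0.648
ψ ∨ ψ = max(0.716, 0.716) = 0.716
¬χ → (ψ ∨ ψ) = min(1, 1 − 0.648 + 0.716) = min(1, 1.068) = 1.000
(((φ → (ψ ↔ ψ)) → χ) ∧ χ) ∧ (¬χ → (ψ ∨ ψ)) = min(0.352, 1.000) = 0.352

0.352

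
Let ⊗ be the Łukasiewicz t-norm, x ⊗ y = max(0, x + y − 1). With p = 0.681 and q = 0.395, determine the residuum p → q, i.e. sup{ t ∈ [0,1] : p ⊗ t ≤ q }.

0.714

The residuum of the Łukasiewicz t-norm gives the supremum: min(1, 1 − 0.681 + 0.395).
1 − 0.681 + 0.395 = 0.714, so t = min(1, 0.714) = 0.714.
Check: 0.681 ⊗ 0.714 = max(0, 0.395) = 0.395 ≤ 0.395.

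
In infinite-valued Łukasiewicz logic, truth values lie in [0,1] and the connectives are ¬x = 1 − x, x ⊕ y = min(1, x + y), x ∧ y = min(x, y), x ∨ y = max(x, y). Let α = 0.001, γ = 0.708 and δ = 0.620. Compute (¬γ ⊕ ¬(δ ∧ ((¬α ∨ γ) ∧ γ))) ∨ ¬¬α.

¬γ = 1 − 0.708 = 0.292
¬α = 1 − 0.001 = 0.999
¬α ∨ γ = max(0.999, 0.708) = 0.999
(¬α ∨ γ) ∧ γ = min(0.999, 0.708) = 0.708
δ ∧ ((¬α ∨ γ) ∧ γ) = min(0.620, 0.708) = 0.620
¬(δ ∧ ((¬α ∨ γ) ∧ γ)) = 1 − 0.620 = 0.380
¬γ ⊕ ¬(δ ∧ ((¬α ∨ γ) ∧ γ)) = min(1, 0.292 + 0.380) = min(1, 0.672) = 0.672
¬¬α = 1 − 0.999 = 0.001
(¬γ ⊕ ¬(δ ∧ ((¬α ∨ γ) ∧ γ))) ∨ ¬¬α = max(0.672, 0.001) = 0.672

0.672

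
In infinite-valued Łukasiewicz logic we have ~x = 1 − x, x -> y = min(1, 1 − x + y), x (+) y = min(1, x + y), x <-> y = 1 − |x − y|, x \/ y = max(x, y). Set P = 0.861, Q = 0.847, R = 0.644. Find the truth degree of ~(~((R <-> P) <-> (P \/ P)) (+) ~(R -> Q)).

R <-> P = 1 − |0.644 − 0.861| = 1 − 0.217 = 0.783
P \/ P = max(0.861, 0.861) = 0.861
(R <-> P) <-> (P \/ P) = 1 − |0.783 − 0.861| = 1 − 0.078 = 0.922
~((R <-> P) <-> (P \/ P)) = 1 − 0.922 = 0.078
R -> Q = min(1, 1 − 0.644 + 0.847) = min(1, 1.203) = 1.000
~(R -> Q) = 1 − 1.000 = 0.000
~((R <-> P) <-> (P \/ P)) (+) ~(R -> Q) = min(1, 0.078 + 0.000) = min(1, 0.078) = 0.078
~(~((R <-> P) <-> (P \/ P)) (+) ~(R -> Q)) = 1 − 0.078 = 0.922

0.922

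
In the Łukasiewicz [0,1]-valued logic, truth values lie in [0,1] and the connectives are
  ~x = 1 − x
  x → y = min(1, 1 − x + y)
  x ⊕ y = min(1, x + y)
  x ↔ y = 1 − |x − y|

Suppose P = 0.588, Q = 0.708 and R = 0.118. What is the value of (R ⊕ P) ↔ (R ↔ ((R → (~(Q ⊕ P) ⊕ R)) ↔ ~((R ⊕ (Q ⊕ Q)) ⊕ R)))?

R ⊕ P = min(1, 0.118 + 0.588) = min(1, 0.706) = 0.706
Q ⊕ P = min(1, 0.708 + 0.588) = min(1, 1.296) = 1.000
~(Q ⊕ P) = 1 − 1.000 = 0.000
~(Q ⊕ P) ⊕ R = min(1, 0.000 + 0.118) = min(1, 0.118) = 0.118
R → (~(Q ⊕ P) ⊕ R) = min(1, 1 − 0.118 + 0.118) = min(1, 1.000) = 1.000
Q ⊕ Q = min(1, 0.708 + 0.708) = min(1, 1.416) = 1.000
R ⊕ (Q ⊕ Q) = min(1, 0.118 + 1.000) = min(1, 1.118) = 1.000
(R ⊕ (Q ⊕ Q)) ⊕ R = min(1, 1.000 + 0.118) = min(1, 1.118) = 1.000
~((R ⊕ (Q ⊕ Q)) ⊕ R) = 1 − 1.000 = 0.000
(R → (~(Q ⊕ P) ⊕ R)) ↔ ~((R ⊕ (Q ⊕ Q)) ⊕ R) = 1 − |1.000 − 0.000| = 1 − 1.000 = 0.000
R ↔ ((R → (~(Q ⊕ P) ⊕ R)) ↔ ~((R ⊕ (Q ⊕ Q)) ⊕ R)) = 1 − |0.118 − 0.000| = 1 − 0.118 = 0.882
(R ⊕ P) ↔ (R ↔ ((R → (~(Q ⊕ P) ⊕ R)) ↔ ~((R ⊕ (Q ⊕ Q)) ⊕ R))) = 1 − |0.706 − 0.882| = 1 − 0.176 = 0.824

0.824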